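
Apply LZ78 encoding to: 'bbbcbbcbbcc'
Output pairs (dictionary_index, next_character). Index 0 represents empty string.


LZ78 encoding steps:
Dictionary: {0: ''}
Step 1: w='' (idx 0), next='b' -> output (0, 'b'), add 'b' as idx 1
Step 2: w='b' (idx 1), next='b' -> output (1, 'b'), add 'bb' as idx 2
Step 3: w='' (idx 0), next='c' -> output (0, 'c'), add 'c' as idx 3
Step 4: w='bb' (idx 2), next='c' -> output (2, 'c'), add 'bbc' as idx 4
Step 5: w='bbc' (idx 4), next='c' -> output (4, 'c'), add 'bbcc' as idx 5


Encoded: [(0, 'b'), (1, 'b'), (0, 'c'), (2, 'c'), (4, 'c')]


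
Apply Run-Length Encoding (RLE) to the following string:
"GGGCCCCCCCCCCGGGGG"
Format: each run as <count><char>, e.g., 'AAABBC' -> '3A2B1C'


Scanning runs left to right:
  i=0: run of 'G' x 3 -> '3G'
  i=3: run of 'C' x 10 -> '10C'
  i=13: run of 'G' x 5 -> '5G'

RLE = 3G10C5G


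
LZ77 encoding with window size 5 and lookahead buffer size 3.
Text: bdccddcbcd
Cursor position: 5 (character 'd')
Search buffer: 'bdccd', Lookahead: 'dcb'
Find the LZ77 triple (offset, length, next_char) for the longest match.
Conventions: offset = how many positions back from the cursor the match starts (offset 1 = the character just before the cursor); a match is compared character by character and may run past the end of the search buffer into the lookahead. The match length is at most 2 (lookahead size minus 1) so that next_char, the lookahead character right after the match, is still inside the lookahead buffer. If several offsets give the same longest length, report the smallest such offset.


Try each offset into the search buffer:
  offset=1 (pos 4, char 'd'): match length 1
  offset=2 (pos 3, char 'c'): match length 0
  offset=3 (pos 2, char 'c'): match length 0
  offset=4 (pos 1, char 'd'): match length 2
  offset=5 (pos 0, char 'b'): match length 0
Longest match has length 2 at offset 4.
next_char = character at position 5 + 2 = 7 -> 'b'

Best match: offset=4, length=2 (matching 'dc' starting at position 1)
LZ77 triple: (4, 2, 'b')


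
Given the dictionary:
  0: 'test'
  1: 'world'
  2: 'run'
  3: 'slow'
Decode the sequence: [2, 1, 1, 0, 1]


Look up each index in the dictionary:
  2 -> 'run'
  1 -> 'world'
  1 -> 'world'
  0 -> 'test'
  1 -> 'world'

Decoded: "run world world test world"


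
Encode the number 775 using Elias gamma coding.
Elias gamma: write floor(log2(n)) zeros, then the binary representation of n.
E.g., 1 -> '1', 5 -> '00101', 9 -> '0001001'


num_bits = floor(log2(775)) + 1 = 10
leading_zeros = num_bits - 1 = 9
binary(775) = 1100000111

Elias gamma(775) = '000000000' + '1100000111' = 0000000001100000111 (19 bits)


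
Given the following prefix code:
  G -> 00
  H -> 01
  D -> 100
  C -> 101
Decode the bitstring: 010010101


Decoding step by step:
Bits 01 -> H
Bits 00 -> G
Bits 101 -> C
Bits 01 -> H


Decoded message: HGCH


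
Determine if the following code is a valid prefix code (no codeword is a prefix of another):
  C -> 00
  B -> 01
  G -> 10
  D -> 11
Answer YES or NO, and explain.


Checking each pair (does one codeword prefix another?):
  C='00' vs B='01': no prefix
  C='00' vs G='10': no prefix
  C='00' vs D='11': no prefix
  B='01' vs C='00': no prefix
  B='01' vs G='10': no prefix
  B='01' vs D='11': no prefix
  G='10' vs C='00': no prefix
  G='10' vs B='01': no prefix
  G='10' vs D='11': no prefix
  D='11' vs C='00': no prefix
  D='11' vs B='01': no prefix
  D='11' vs G='10': no prefix
No violation found over all pairs.

YES -- this is a valid prefix code. No codeword is a prefix of any other codeword.


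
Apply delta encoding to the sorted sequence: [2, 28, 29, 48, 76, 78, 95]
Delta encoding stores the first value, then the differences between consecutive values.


First value: 2
Deltas:
  28 - 2 = 26
  29 - 28 = 1
  48 - 29 = 19
  76 - 48 = 28
  78 - 76 = 2
  95 - 78 = 17


Delta encoded: [2, 26, 1, 19, 28, 2, 17]


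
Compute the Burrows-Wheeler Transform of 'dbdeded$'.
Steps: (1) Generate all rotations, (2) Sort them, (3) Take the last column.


Rotations (sorted):
  0: $dbdeded -> last char: d
  1: bdeded$d -> last char: d
  2: d$dbdede -> last char: e
  3: dbdeded$ -> last char: $
  4: ded$dbde -> last char: e
  5: deded$db -> last char: b
  6: ed$dbded -> last char: d
  7: eded$dbd -> last char: d


BWT = dde$ebdd


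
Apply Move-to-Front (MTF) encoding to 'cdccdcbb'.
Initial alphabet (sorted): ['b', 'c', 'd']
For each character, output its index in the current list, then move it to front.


MTF encoding:
'c': index 1 in ['b', 'c', 'd'] -> ['c', 'b', 'd']
'd': index 2 in ['c', 'b', 'd'] -> ['d', 'c', 'b']
'c': index 1 in ['d', 'c', 'b'] -> ['c', 'd', 'b']
'c': index 0 in ['c', 'd', 'b'] -> ['c', 'd', 'b']
'd': index 1 in ['c', 'd', 'b'] -> ['d', 'c', 'b']
'c': index 1 in ['d', 'c', 'b'] -> ['c', 'd', 'b']
'b': index 2 in ['c', 'd', 'b'] -> ['b', 'c', 'd']
'b': index 0 in ['b', 'c', 'd'] -> ['b', 'c', 'd']


Output: [1, 2, 1, 0, 1, 1, 2, 0]


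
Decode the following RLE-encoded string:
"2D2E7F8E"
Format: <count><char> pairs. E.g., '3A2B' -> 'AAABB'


Expanding each <count><char> pair:
  2D -> 'DD'
  2E -> 'EE'
  7F -> 'FFFFFFF'
  8E -> 'EEEEEEEE'

Decoded = DDEEFFFFFFFEEEEEEEE


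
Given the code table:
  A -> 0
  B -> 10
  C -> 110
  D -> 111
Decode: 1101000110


Decoding:
110 -> C
10 -> B
0 -> A
0 -> A
110 -> C


Result: CBAAC


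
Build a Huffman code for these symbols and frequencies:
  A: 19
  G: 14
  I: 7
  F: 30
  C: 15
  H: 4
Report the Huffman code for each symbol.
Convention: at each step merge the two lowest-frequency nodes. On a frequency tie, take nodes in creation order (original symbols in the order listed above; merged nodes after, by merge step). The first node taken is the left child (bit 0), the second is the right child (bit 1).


Huffman tree construction:
Step 1: Merge H(4) + I(7) = 11
Step 2: Merge (H+I)(11) + G(14) = 25
Step 3: Merge C(15) + A(19) = 34
Step 4: Merge ((H+I)+G)(25) + F(30) = 55
Step 5: Merge (C+A)(34) + (((H+I)+G)+F)(55) = 89
Read each symbol's code off the tree from the root (left child = 0, right child = 1).

Codes:
  A: 01 (length 2)
  G: 101 (length 3)
  I: 1001 (length 4)
  F: 11 (length 2)
  C: 00 (length 2)
  H: 1000 (length 4)
Average code length: 214/89 = 2.4045 bits/symbol


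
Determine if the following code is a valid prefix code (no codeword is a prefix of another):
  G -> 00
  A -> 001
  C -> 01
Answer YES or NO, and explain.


Checking each pair (does one codeword prefix another?):
  G='00' vs A='001': prefix -- VIOLATION

NO -- this is NOT a valid prefix code. G (00) is a prefix of A (001).


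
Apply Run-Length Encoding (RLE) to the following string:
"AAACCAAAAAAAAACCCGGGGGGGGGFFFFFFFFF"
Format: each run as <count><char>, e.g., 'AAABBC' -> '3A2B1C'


Scanning runs left to right:
  i=0: run of 'A' x 3 -> '3A'
  i=3: run of 'C' x 2 -> '2C'
  i=5: run of 'A' x 9 -> '9A'
  i=14: run of 'C' x 3 -> '3C'
  i=17: run of 'G' x 9 -> '9G'
  i=26: run of 'F' x 9 -> '9F'

RLE = 3A2C9A3C9G9F


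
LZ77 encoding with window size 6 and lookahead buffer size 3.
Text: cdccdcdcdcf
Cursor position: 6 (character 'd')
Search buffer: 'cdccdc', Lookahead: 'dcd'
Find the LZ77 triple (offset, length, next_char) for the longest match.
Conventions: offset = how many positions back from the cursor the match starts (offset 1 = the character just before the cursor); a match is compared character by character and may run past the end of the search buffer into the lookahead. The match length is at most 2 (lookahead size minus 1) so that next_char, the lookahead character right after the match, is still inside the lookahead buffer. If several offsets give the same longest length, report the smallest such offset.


Try each offset into the search buffer:
  offset=1 (pos 5, char 'c'): match length 0
  offset=2 (pos 4, char 'd'): match length 2
  offset=3 (pos 3, char 'c'): match length 0
  offset=4 (pos 2, char 'c'): match length 0
  offset=5 (pos 1, char 'd'): match length 2
  offset=6 (pos 0, char 'c'): match length 0
Longest match has length 2, found at offsets 2, 5; take the smallest, offset 2.
next_char = character at position 6 + 2 = 8 -> 'd'

Best match: offset=2, length=2 (matching 'dc' starting at position 4)
LZ77 triple: (2, 2, 'd')


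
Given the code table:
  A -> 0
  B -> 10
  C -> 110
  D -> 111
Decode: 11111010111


Decoding:
111 -> D
110 -> C
10 -> B
111 -> D


Result: DCBD


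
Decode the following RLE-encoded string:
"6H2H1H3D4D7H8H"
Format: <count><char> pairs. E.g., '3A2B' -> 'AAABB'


Expanding each <count><char> pair:
  6H -> 'HHHHHH'
  2H -> 'HH'
  1H -> 'H'
  3D -> 'DDD'
  4D -> 'DDDD'
  7H -> 'HHHHHHH'
  8H -> 'HHHHHHHH'

Decoded = HHHHHHHHHDDDDDDDHHHHHHHHHHHHHHH


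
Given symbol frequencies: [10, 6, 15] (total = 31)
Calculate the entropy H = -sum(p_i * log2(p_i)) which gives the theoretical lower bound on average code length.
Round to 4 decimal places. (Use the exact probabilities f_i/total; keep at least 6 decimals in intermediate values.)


Per-symbol terms -p_i * log2(p_i) with p_i = f_i/31:
  p = 10/31 = 0.322581: log2(p) = -1.632268, -p*log2(p) = 0.526538
  p = 6/31 = 0.193548: log2(p) = -2.369234, -p*log2(p) = 0.458561
  p = 15/31 = 0.483871: log2(p) = -1.047306, -p*log2(p) = 0.506761
H = 0.526538 + 0.458561 + 0.506761 = 1.491860

H = 1.4919 bits/symbol


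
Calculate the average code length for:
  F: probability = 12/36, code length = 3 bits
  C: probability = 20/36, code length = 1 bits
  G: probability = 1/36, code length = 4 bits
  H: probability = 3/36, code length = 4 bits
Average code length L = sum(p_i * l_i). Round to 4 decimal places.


Weighted contributions p_i * l_i:
  F: (12/36) * 3 = 36/36
  C: (20/36) * 1 = 20/36
  G: (1/36) * 4 = 4/36
  H: (3/36) * 4 = 12/36
Sum = (36 + 20 + 4 + 12)/36 = 72/36

L = 72/36 = 2.0000 bits/symbol


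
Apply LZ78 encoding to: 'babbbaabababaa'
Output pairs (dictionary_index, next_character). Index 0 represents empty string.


LZ78 encoding steps:
Dictionary: {0: ''}
Step 1: w='' (idx 0), next='b' -> output (0, 'b'), add 'b' as idx 1
Step 2: w='' (idx 0), next='a' -> output (0, 'a'), add 'a' as idx 2
Step 3: w='b' (idx 1), next='b' -> output (1, 'b'), add 'bb' as idx 3
Step 4: w='b' (idx 1), next='a' -> output (1, 'a'), add 'ba' as idx 4
Step 5: w='a' (idx 2), next='b' -> output (2, 'b'), add 'ab' as idx 5
Step 6: w='ab' (idx 5), next='a' -> output (5, 'a'), add 'aba' as idx 6
Step 7: w='ba' (idx 4), next='a' -> output (4, 'a'), add 'baa' as idx 7


Encoded: [(0, 'b'), (0, 'a'), (1, 'b'), (1, 'a'), (2, 'b'), (5, 'a'), (4, 'a')]


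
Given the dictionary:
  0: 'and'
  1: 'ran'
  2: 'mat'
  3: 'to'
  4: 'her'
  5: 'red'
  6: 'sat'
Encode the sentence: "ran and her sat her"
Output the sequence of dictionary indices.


Look up each word in the dictionary:
  'ran' -> 1
  'and' -> 0
  'her' -> 4
  'sat' -> 6
  'her' -> 4

Encoded: [1, 0, 4, 6, 4]


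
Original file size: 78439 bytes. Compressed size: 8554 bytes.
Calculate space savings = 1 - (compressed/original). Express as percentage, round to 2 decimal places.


ratio = compressed/original = 8554/78439 = 0.109053
savings = 1 - ratio = 1 - 0.109053 = 0.890947
as a percentage: 0.890947 * 100 = 89.09%

Space savings = 1 - 8554/78439 = 89.09%


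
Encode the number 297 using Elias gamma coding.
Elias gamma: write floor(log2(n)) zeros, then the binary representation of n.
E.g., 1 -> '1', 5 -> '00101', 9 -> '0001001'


num_bits = floor(log2(297)) + 1 = 9
leading_zeros = num_bits - 1 = 8
binary(297) = 100101001

Elias gamma(297) = '00000000' + '100101001' = 00000000100101001 (17 bits)


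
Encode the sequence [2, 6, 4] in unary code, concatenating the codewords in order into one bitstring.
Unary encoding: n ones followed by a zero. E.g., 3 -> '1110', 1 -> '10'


Encode each number as n ones followed by a terminating 0:
  2 -> 110 (3 bits)
  6 -> 1111110 (7 bits)
  4 -> 11110 (5 bits)
Total length = 3 + 7 + 5 = 15 bits.

Unary([2, 6, 4]) = 110111111011110 (15 bits)


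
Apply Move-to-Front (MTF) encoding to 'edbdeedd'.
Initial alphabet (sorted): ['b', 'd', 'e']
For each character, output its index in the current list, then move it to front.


MTF encoding:
'e': index 2 in ['b', 'd', 'e'] -> ['e', 'b', 'd']
'd': index 2 in ['e', 'b', 'd'] -> ['d', 'e', 'b']
'b': index 2 in ['d', 'e', 'b'] -> ['b', 'd', 'e']
'd': index 1 in ['b', 'd', 'e'] -> ['d', 'b', 'e']
'e': index 2 in ['d', 'b', 'e'] -> ['e', 'd', 'b']
'e': index 0 in ['e', 'd', 'b'] -> ['e', 'd', 'b']
'd': index 1 in ['e', 'd', 'b'] -> ['d', 'e', 'b']
'd': index 0 in ['d', 'e', 'b'] -> ['d', 'e', 'b']


Output: [2, 2, 2, 1, 2, 0, 1, 0]


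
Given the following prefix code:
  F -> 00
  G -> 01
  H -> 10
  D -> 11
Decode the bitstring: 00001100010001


Decoding step by step:
Bits 00 -> F
Bits 00 -> F
Bits 11 -> D
Bits 00 -> F
Bits 01 -> G
Bits 00 -> F
Bits 01 -> G


Decoded message: FFDFGFG


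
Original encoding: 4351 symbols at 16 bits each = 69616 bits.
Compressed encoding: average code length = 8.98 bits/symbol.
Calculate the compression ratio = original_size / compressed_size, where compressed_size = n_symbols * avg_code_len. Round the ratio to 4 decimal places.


original_size = n_symbols * orig_bits = 4351 * 16 = 69616 bits
compressed_size = n_symbols * avg_code_len = 4351 * 8.98 = 39071.98 bits
ratio = original_size / compressed_size = 69616 / 39071.98 = 1.7817

Compression ratio = 1.7817


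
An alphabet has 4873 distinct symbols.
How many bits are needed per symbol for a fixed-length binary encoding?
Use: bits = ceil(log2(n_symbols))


log2(4873) = 12.2506
Bracket: 2^12 = 4096 < 4873 <= 2^13 = 8192
So ceil(log2(4873)) = 13

bits = ceil(log2(4873)) = ceil(12.2506) = 13 bits


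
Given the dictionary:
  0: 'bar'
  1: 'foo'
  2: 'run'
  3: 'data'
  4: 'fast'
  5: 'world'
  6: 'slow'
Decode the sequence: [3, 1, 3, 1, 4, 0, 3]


Look up each index in the dictionary:
  3 -> 'data'
  1 -> 'foo'
  3 -> 'data'
  1 -> 'foo'
  4 -> 'fast'
  0 -> 'bar'
  3 -> 'data'

Decoded: "data foo data foo fast bar data"


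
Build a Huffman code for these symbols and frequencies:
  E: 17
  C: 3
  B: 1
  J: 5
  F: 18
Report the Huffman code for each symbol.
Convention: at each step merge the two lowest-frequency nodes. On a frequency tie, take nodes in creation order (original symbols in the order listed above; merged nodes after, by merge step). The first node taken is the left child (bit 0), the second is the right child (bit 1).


Huffman tree construction:
Step 1: Merge B(1) + C(3) = 4
Step 2: Merge (B+C)(4) + J(5) = 9
Step 3: Merge ((B+C)+J)(9) + E(17) = 26
Step 4: Merge F(18) + (((B+C)+J)+E)(26) = 44
Read each symbol's code off the tree from the root (left child = 0, right child = 1).

Codes:
  E: 11 (length 2)
  C: 1001 (length 4)
  B: 1000 (length 4)
  J: 101 (length 3)
  F: 0 (length 1)
Average code length: 83/44 = 1.8864 bits/symbol


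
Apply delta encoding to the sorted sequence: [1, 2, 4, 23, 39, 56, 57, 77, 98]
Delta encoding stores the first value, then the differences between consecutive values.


First value: 1
Deltas:
  2 - 1 = 1
  4 - 2 = 2
  23 - 4 = 19
  39 - 23 = 16
  56 - 39 = 17
  57 - 56 = 1
  77 - 57 = 20
  98 - 77 = 21


Delta encoded: [1, 1, 2, 19, 16, 17, 1, 20, 21]


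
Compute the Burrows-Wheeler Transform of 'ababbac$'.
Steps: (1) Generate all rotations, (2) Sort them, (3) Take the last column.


Rotations (sorted):
  0: $ababbac -> last char: c
  1: ababbac$ -> last char: $
  2: abbac$ab -> last char: b
  3: ac$ababb -> last char: b
  4: babbac$a -> last char: a
  5: bac$abab -> last char: b
  6: bbac$aba -> last char: a
  7: c$ababba -> last char: a


BWT = c$bbabaa


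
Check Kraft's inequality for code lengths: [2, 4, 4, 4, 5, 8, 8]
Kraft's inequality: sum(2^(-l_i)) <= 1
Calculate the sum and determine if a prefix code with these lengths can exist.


Sum = 2^(-2) + 2^(-4) + 2^(-4) + 2^(-4) + 2^(-5) + 2^(-8) + 2^(-8)
    = 0.25 + 0.0625 + 0.0625 + 0.0625 + 0.03125 + 0.00390625 + 0.00390625
    = 122/256 = 0.4765625
Since 0.4765625 <= 1, Kraft's inequality IS satisfied.
A prefix code with these lengths CAN exist.

Kraft sum = 0.4765625. Satisfied.


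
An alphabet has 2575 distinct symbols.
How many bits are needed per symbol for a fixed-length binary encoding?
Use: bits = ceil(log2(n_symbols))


log2(2575) = 11.3304
Bracket: 2^11 = 2048 < 2575 <= 2^12 = 4096
So ceil(log2(2575)) = 12

bits = ceil(log2(2575)) = ceil(11.3304) = 12 bits


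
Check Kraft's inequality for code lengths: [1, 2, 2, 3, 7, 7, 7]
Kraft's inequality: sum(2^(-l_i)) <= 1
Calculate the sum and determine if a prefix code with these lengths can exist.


Sum = 2^(-1) + 2^(-2) + 2^(-2) + 2^(-3) + 2^(-7) + 2^(-7) + 2^(-7)
    = 0.5 + 0.25 + 0.25 + 0.125 + 0.0078125 + 0.0078125 + 0.0078125
    = 147/128 = 1.1484375
Since 1.1484375 > 1, Kraft's inequality is NOT satisfied.
A prefix code with these lengths CANNOT exist.

Kraft sum = 1.1484375. Not satisfied.


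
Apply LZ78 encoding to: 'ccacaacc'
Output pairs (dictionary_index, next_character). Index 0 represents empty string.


LZ78 encoding steps:
Dictionary: {0: ''}
Step 1: w='' (idx 0), next='c' -> output (0, 'c'), add 'c' as idx 1
Step 2: w='c' (idx 1), next='a' -> output (1, 'a'), add 'ca' as idx 2
Step 3: w='ca' (idx 2), next='a' -> output (2, 'a'), add 'caa' as idx 3
Step 4: w='c' (idx 1), next='c' -> output (1, 'c'), add 'cc' as idx 4


Encoded: [(0, 'c'), (1, 'a'), (2, 'a'), (1, 'c')]


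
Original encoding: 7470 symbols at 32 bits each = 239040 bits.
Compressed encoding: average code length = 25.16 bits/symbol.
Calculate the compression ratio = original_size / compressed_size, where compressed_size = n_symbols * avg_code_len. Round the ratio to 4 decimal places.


original_size = n_symbols * orig_bits = 7470 * 32 = 239040 bits
compressed_size = n_symbols * avg_code_len = 7470 * 25.16 = 187945.2 bits
ratio = original_size / compressed_size = 239040 / 187945.2 = 1.2719

Compression ratio = 1.2719


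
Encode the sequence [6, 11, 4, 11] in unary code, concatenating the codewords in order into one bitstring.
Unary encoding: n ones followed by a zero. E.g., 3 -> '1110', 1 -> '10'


Encode each number as n ones followed by a terminating 0:
  6 -> 1111110 (7 bits)
  11 -> 111111111110 (12 bits)
  4 -> 11110 (5 bits)
  11 -> 111111111110 (12 bits)
Total length = 7 + 12 + 5 + 12 = 36 bits.

Unary([6, 11, 4, 11]) = 111111011111111111011110111111111110 (36 bits)


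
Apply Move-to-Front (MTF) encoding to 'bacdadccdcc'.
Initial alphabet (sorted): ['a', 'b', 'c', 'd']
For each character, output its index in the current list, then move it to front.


MTF encoding:
'b': index 1 in ['a', 'b', 'c', 'd'] -> ['b', 'a', 'c', 'd']
'a': index 1 in ['b', 'a', 'c', 'd'] -> ['a', 'b', 'c', 'd']
'c': index 2 in ['a', 'b', 'c', 'd'] -> ['c', 'a', 'b', 'd']
'd': index 3 in ['c', 'a', 'b', 'd'] -> ['d', 'c', 'a', 'b']
'a': index 2 in ['d', 'c', 'a', 'b'] -> ['a', 'd', 'c', 'b']
'd': index 1 in ['a', 'd', 'c', 'b'] -> ['d', 'a', 'c', 'b']
'c': index 2 in ['d', 'a', 'c', 'b'] -> ['c', 'd', 'a', 'b']
'c': index 0 in ['c', 'd', 'a', 'b'] -> ['c', 'd', 'a', 'b']
'd': index 1 in ['c', 'd', 'a', 'b'] -> ['d', 'c', 'a', 'b']
'c': index 1 in ['d', 'c', 'a', 'b'] -> ['c', 'd', 'a', 'b']
'c': index 0 in ['c', 'd', 'a', 'b'] -> ['c', 'd', 'a', 'b']


Output: [1, 1, 2, 3, 2, 1, 2, 0, 1, 1, 0]


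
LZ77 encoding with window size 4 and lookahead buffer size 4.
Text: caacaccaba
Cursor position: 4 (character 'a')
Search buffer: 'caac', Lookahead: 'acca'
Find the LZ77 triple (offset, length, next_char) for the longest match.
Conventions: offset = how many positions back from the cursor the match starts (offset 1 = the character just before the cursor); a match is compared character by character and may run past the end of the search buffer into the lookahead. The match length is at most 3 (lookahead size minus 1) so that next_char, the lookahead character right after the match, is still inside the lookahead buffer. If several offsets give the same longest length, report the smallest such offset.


Try each offset into the search buffer:
  offset=1 (pos 3, char 'c'): match length 0
  offset=2 (pos 2, char 'a'): match length 2
  offset=3 (pos 1, char 'a'): match length 1
  offset=4 (pos 0, char 'c'): match length 0
Longest match has length 2 at offset 2.
next_char = character at position 4 + 2 = 6 -> 'c'

Best match: offset=2, length=2 (matching 'ac' starting at position 2)
LZ77 triple: (2, 2, 'c')


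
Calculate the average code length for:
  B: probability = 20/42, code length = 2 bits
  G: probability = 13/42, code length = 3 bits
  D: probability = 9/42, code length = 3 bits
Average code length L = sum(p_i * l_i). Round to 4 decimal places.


Weighted contributions p_i * l_i:
  B: (20/42) * 2 = 40/42
  G: (13/42) * 3 = 39/42
  D: (9/42) * 3 = 27/42
Sum = (40 + 39 + 27)/42 = 106/42

L = 106/42 = 2.5238 bits/symbol


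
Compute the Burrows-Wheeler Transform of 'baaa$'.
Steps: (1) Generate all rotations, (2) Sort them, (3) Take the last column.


Rotations (sorted):
  0: $baaa -> last char: a
  1: a$baa -> last char: a
  2: aa$ba -> last char: a
  3: aaa$b -> last char: b
  4: baaa$ -> last char: $


BWT = aaab$


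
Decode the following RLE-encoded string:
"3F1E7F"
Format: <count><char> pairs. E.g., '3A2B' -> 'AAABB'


Expanding each <count><char> pair:
  3F -> 'FFF'
  1E -> 'E'
  7F -> 'FFFFFFF'

Decoded = FFFEFFFFFFF


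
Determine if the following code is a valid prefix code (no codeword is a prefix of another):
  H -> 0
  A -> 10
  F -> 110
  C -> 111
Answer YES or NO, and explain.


Checking each pair (does one codeword prefix another?):
  H='0' vs A='10': no prefix
  H='0' vs F='110': no prefix
  H='0' vs C='111': no prefix
  A='10' vs H='0': no prefix
  A='10' vs F='110': no prefix
  A='10' vs C='111': no prefix
  F='110' vs H='0': no prefix
  F='110' vs A='10': no prefix
  F='110' vs C='111': no prefix
  C='111' vs H='0': no prefix
  C='111' vs A='10': no prefix
  C='111' vs F='110': no prefix
No violation found over all pairs.

YES -- this is a valid prefix code. No codeword is a prefix of any other codeword.


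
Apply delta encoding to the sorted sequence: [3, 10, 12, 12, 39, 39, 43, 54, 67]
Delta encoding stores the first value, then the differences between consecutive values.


First value: 3
Deltas:
  10 - 3 = 7
  12 - 10 = 2
  12 - 12 = 0
  39 - 12 = 27
  39 - 39 = 0
  43 - 39 = 4
  54 - 43 = 11
  67 - 54 = 13


Delta encoded: [3, 7, 2, 0, 27, 0, 4, 11, 13]


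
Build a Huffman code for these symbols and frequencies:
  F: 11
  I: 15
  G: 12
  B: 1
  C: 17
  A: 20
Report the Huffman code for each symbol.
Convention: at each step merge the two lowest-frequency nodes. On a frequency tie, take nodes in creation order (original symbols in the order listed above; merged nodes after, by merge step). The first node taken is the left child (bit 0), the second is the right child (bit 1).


Huffman tree construction:
Step 1: Merge B(1) + F(11) = 12
Step 2: Merge G(12) + (B+F)(12) = 24
Step 3: Merge I(15) + C(17) = 32
Step 4: Merge A(20) + (G+(B+F))(24) = 44
Step 5: Merge (I+C)(32) + (A+(G+(B+F)))(44) = 76
Read each symbol's code off the tree from the root (left child = 0, right child = 1).

Codes:
  F: 1111 (length 4)
  I: 00 (length 2)
  G: 110 (length 3)
  B: 1110 (length 4)
  C: 01 (length 2)
  A: 10 (length 2)
Average code length: 188/76 = 2.4737 bits/symbol


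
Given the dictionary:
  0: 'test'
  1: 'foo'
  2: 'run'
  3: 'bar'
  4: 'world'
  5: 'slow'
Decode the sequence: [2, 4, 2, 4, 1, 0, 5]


Look up each index in the dictionary:
  2 -> 'run'
  4 -> 'world'
  2 -> 'run'
  4 -> 'world'
  1 -> 'foo'
  0 -> 'test'
  5 -> 'slow'

Decoded: "run world run world foo test slow"


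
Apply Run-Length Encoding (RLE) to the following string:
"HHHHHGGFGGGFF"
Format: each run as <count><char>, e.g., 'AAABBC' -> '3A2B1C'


Scanning runs left to right:
  i=0: run of 'H' x 5 -> '5H'
  i=5: run of 'G' x 2 -> '2G'
  i=7: run of 'F' x 1 -> '1F'
  i=8: run of 'G' x 3 -> '3G'
  i=11: run of 'F' x 2 -> '2F'

RLE = 5H2G1F3G2F


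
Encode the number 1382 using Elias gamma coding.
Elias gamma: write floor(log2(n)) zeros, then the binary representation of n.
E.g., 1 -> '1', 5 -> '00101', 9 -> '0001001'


num_bits = floor(log2(1382)) + 1 = 11
leading_zeros = num_bits - 1 = 10
binary(1382) = 10101100110

Elias gamma(1382) = '0000000000' + '10101100110' = 000000000010101100110 (21 bits)


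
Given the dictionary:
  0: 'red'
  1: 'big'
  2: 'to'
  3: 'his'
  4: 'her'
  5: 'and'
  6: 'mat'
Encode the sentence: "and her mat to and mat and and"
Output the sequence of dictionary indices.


Look up each word in the dictionary:
  'and' -> 5
  'her' -> 4
  'mat' -> 6
  'to' -> 2
  'and' -> 5
  'mat' -> 6
  'and' -> 5
  'and' -> 5

Encoded: [5, 4, 6, 2, 5, 6, 5, 5]


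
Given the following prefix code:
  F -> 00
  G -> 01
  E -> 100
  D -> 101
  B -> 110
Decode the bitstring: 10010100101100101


Decoding step by step:
Bits 100 -> E
Bits 101 -> D
Bits 00 -> F
Bits 101 -> D
Bits 100 -> E
Bits 101 -> D


Decoded message: EDFDED


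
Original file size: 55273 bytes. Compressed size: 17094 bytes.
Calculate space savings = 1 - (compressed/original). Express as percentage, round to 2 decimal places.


ratio = compressed/original = 17094/55273 = 0.309265
savings = 1 - ratio = 1 - 0.309265 = 0.690735
as a percentage: 0.690735 * 100 = 69.07%

Space savings = 1 - 17094/55273 = 69.07%


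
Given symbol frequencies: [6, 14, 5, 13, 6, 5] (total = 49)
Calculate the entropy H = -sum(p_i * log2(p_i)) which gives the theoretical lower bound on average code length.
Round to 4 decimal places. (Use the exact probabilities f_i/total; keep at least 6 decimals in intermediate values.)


Per-symbol terms -p_i * log2(p_i) with p_i = f_i/49:
  p = 6/49 = 0.122449: log2(p) = -3.029747, -p*log2(p) = 0.370989
  p = 14/49 = 0.285714: log2(p) = -1.807355, -p*log2(p) = 0.516387
  p = 5/49 = 0.102041: log2(p) = -3.292782, -p*log2(p) = 0.335998
  p = 13/49 = 0.265306: log2(p) = -1.914270, -p*log2(p) = 0.507868
  p = 6/49 = 0.122449: log2(p) = -3.029747, -p*log2(p) = 0.370989
  p = 5/49 = 0.102041: log2(p) = -3.292782, -p*log2(p) = 0.335998
H = 0.370989 + 0.516387 + 0.335998 + 0.507868 + 0.370989 + 0.335998 = 2.438229

H = 2.4382 bits/symbol


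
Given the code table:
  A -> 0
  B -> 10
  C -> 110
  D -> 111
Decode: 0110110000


Decoding:
0 -> A
110 -> C
110 -> C
0 -> A
0 -> A
0 -> A


Result: ACCAAA


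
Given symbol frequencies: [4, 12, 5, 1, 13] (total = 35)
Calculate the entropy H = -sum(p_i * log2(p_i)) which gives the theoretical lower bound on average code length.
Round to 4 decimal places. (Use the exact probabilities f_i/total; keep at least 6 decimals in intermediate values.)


Per-symbol terms -p_i * log2(p_i) with p_i = f_i/35:
  p = 4/35 = 0.114286: log2(p) = -3.129283, -p*log2(p) = 0.357632
  p = 12/35 = 0.342857: log2(p) = -1.544321, -p*log2(p) = 0.529481
  p = 5/35 = 0.142857: log2(p) = -2.807355, -p*log2(p) = 0.401051
  p = 1/35 = 0.028571: log2(p) = -5.129283, -p*log2(p) = 0.146551
  p = 13/35 = 0.371429: log2(p) = -1.428843, -p*log2(p) = 0.530713
H = 0.357632 + 0.529481 + 0.401051 + 0.146551 + 0.530713 = 1.965428

H = 1.9654 bits/symbol


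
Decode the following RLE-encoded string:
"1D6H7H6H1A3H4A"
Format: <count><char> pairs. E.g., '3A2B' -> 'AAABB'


Expanding each <count><char> pair:
  1D -> 'D'
  6H -> 'HHHHHH'
  7H -> 'HHHHHHH'
  6H -> 'HHHHHH'
  1A -> 'A'
  3H -> 'HHH'
  4A -> 'AAAA'

Decoded = DHHHHHHHHHHHHHHHHHHHAHHHAAAA


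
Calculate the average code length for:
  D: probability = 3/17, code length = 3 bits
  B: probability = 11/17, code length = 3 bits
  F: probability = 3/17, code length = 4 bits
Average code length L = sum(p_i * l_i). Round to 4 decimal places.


Weighted contributions p_i * l_i:
  D: (3/17) * 3 = 9/17
  B: (11/17) * 3 = 33/17
  F: (3/17) * 4 = 12/17
Sum = (9 + 33 + 12)/17 = 54/17

L = 54/17 = 3.1765 bits/symbol


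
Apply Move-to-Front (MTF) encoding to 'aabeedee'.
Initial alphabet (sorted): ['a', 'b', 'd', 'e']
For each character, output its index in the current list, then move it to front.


MTF encoding:
'a': index 0 in ['a', 'b', 'd', 'e'] -> ['a', 'b', 'd', 'e']
'a': index 0 in ['a', 'b', 'd', 'e'] -> ['a', 'b', 'd', 'e']
'b': index 1 in ['a', 'b', 'd', 'e'] -> ['b', 'a', 'd', 'e']
'e': index 3 in ['b', 'a', 'd', 'e'] -> ['e', 'b', 'a', 'd']
'e': index 0 in ['e', 'b', 'a', 'd'] -> ['e', 'b', 'a', 'd']
'd': index 3 in ['e', 'b', 'a', 'd'] -> ['d', 'e', 'b', 'a']
'e': index 1 in ['d', 'e', 'b', 'a'] -> ['e', 'd', 'b', 'a']
'e': index 0 in ['e', 'd', 'b', 'a'] -> ['e', 'd', 'b', 'a']


Output: [0, 0, 1, 3, 0, 3, 1, 0]


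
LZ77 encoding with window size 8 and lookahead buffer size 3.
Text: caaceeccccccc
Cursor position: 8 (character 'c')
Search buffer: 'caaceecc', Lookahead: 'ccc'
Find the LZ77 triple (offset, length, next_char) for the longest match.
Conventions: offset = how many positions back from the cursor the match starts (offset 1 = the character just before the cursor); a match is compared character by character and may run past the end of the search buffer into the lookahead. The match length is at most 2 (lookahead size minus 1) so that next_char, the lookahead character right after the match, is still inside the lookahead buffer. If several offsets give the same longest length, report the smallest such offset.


Try each offset into the search buffer:
  offset=1 (pos 7, char 'c'): match length 2
  offset=2 (pos 6, char 'c'): match length 2
  offset=3 (pos 5, char 'e'): match length 0
  offset=4 (pos 4, char 'e'): match length 0
  offset=5 (pos 3, char 'c'): match length 1
  offset=6 (pos 2, char 'a'): match length 0
  offset=7 (pos 1, char 'a'): match length 0
  offset=8 (pos 0, char 'c'): match length 1
Longest match has length 2, found at offsets 1, 2; take the smallest, offset 1.
next_char = character at position 8 + 2 = 10 -> 'c'

Best match: offset=1, length=2 (matching 'cc' starting at position 7)
LZ77 triple: (1, 2, 'c')


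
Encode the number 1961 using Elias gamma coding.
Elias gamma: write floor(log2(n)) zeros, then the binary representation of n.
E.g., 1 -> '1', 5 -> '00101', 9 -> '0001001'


num_bits = floor(log2(1961)) + 1 = 11
leading_zeros = num_bits - 1 = 10
binary(1961) = 11110101001

Elias gamma(1961) = '0000000000' + '11110101001' = 000000000011110101001 (21 bits)


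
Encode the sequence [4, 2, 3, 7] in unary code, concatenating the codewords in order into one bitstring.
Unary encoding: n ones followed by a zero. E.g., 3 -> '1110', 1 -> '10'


Encode each number as n ones followed by a terminating 0:
  4 -> 11110 (5 bits)
  2 -> 110 (3 bits)
  3 -> 1110 (4 bits)
  7 -> 11111110 (8 bits)
Total length = 5 + 3 + 4 + 8 = 20 bits.

Unary([4, 2, 3, 7]) = 11110110111011111110 (20 bits)


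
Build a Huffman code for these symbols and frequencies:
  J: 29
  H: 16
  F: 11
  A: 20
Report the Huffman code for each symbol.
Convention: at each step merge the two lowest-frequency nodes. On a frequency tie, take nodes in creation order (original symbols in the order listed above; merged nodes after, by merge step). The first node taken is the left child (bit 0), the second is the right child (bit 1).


Huffman tree construction:
Step 1: Merge F(11) + H(16) = 27
Step 2: Merge A(20) + (F+H)(27) = 47
Step 3: Merge J(29) + (A+(F+H))(47) = 76
Read each symbol's code off the tree from the root (left child = 0, right child = 1).

Codes:
  J: 0 (length 1)
  H: 111 (length 3)
  F: 110 (length 3)
  A: 10 (length 2)
Average code length: 150/76 = 1.9737 bits/symbol


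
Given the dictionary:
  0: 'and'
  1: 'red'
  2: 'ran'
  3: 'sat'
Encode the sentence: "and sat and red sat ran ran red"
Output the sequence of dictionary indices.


Look up each word in the dictionary:
  'and' -> 0
  'sat' -> 3
  'and' -> 0
  'red' -> 1
  'sat' -> 3
  'ran' -> 2
  'ran' -> 2
  'red' -> 1

Encoded: [0, 3, 0, 1, 3, 2, 2, 1]


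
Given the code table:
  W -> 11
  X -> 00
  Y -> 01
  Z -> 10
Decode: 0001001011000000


Decoding:
00 -> X
01 -> Y
00 -> X
10 -> Z
11 -> W
00 -> X
00 -> X
00 -> X


Result: XYXZWXXX


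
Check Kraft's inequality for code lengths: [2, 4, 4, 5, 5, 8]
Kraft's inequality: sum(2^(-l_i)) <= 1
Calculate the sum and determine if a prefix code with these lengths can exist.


Sum = 2^(-2) + 2^(-4) + 2^(-4) + 2^(-5) + 2^(-5) + 2^(-8)
    = 0.25 + 0.0625 + 0.0625 + 0.03125 + 0.03125 + 0.00390625
    = 113/256 = 0.44140625
Since 0.44140625 <= 1, Kraft's inequality IS satisfied.
A prefix code with these lengths CAN exist.

Kraft sum = 0.44140625. Satisfied.


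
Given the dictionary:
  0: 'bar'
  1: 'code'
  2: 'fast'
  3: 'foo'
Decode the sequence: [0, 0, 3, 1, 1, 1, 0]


Look up each index in the dictionary:
  0 -> 'bar'
  0 -> 'bar'
  3 -> 'foo'
  1 -> 'code'
  1 -> 'code'
  1 -> 'code'
  0 -> 'bar'

Decoded: "bar bar foo code code code bar"


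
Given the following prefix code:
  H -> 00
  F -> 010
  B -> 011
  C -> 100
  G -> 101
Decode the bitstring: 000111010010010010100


Decoding step by step:
Bits 00 -> H
Bits 011 -> B
Bits 101 -> G
Bits 00 -> H
Bits 100 -> C
Bits 100 -> C
Bits 101 -> G
Bits 00 -> H


Decoded message: HBGHCCGH


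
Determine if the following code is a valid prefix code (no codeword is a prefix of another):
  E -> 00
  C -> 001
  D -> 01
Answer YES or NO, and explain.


Checking each pair (does one codeword prefix another?):
  E='00' vs C='001': prefix -- VIOLATION

NO -- this is NOT a valid prefix code. E (00) is a prefix of C (001).


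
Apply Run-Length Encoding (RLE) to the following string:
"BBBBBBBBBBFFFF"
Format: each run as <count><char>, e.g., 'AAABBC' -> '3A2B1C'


Scanning runs left to right:
  i=0: run of 'B' x 10 -> '10B'
  i=10: run of 'F' x 4 -> '4F'

RLE = 10B4F


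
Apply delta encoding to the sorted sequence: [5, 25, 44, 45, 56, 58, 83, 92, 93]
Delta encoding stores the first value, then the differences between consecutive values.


First value: 5
Deltas:
  25 - 5 = 20
  44 - 25 = 19
  45 - 44 = 1
  56 - 45 = 11
  58 - 56 = 2
  83 - 58 = 25
  92 - 83 = 9
  93 - 92 = 1


Delta encoded: [5, 20, 19, 1, 11, 2, 25, 9, 1]


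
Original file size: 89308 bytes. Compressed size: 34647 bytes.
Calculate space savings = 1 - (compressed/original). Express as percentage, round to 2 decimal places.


ratio = compressed/original = 34647/89308 = 0.38795
savings = 1 - ratio = 1 - 0.38795 = 0.61205
as a percentage: 0.61205 * 100 = 61.21%

Space savings = 1 - 34647/89308 = 61.21%


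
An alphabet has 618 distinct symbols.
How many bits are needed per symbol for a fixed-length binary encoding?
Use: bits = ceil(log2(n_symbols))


log2(618) = 9.2715
Bracket: 2^9 = 512 < 618 <= 2^10 = 1024
So ceil(log2(618)) = 10

bits = ceil(log2(618)) = ceil(9.2715) = 10 bits


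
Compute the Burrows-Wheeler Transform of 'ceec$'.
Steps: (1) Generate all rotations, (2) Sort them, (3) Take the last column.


Rotations (sorted):
  0: $ceec -> last char: c
  1: c$cee -> last char: e
  2: ceec$ -> last char: $
  3: ec$ce -> last char: e
  4: eec$c -> last char: c


BWT = ce$ec


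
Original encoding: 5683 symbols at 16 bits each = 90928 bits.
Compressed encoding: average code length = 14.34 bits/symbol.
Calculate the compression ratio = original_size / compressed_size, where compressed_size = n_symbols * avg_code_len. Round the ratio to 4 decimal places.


original_size = n_symbols * orig_bits = 5683 * 16 = 90928 bits
compressed_size = n_symbols * avg_code_len = 5683 * 14.34 = 81494.22 bits
ratio = original_size / compressed_size = 90928 / 81494.22 = 1.1158

Compression ratio = 1.1158


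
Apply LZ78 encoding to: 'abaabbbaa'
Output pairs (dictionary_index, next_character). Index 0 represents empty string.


LZ78 encoding steps:
Dictionary: {0: ''}
Step 1: w='' (idx 0), next='a' -> output (0, 'a'), add 'a' as idx 1
Step 2: w='' (idx 0), next='b' -> output (0, 'b'), add 'b' as idx 2
Step 3: w='a' (idx 1), next='a' -> output (1, 'a'), add 'aa' as idx 3
Step 4: w='b' (idx 2), next='b' -> output (2, 'b'), add 'bb' as idx 4
Step 5: w='b' (idx 2), next='a' -> output (2, 'a'), add 'ba' as idx 5
Step 6: w='a' (idx 1), end of input -> output (1, '')


Encoded: [(0, 'a'), (0, 'b'), (1, 'a'), (2, 'b'), (2, 'a'), (1, '')]


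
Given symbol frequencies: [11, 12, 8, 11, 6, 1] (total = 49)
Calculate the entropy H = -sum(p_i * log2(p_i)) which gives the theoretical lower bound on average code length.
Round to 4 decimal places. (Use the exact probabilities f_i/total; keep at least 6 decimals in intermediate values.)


Per-symbol terms -p_i * log2(p_i) with p_i = f_i/49:
  p = 11/49 = 0.224490: log2(p) = -2.155278, -p*log2(p) = 0.483838
  p = 12/49 = 0.244898: log2(p) = -2.029747, -p*log2(p) = 0.497081
  p = 8/49 = 0.163265: log2(p) = -2.614710, -p*log2(p) = 0.426891
  p = 11/49 = 0.224490: log2(p) = -2.155278, -p*log2(p) = 0.483838
  p = 6/49 = 0.122449: log2(p) = -3.029747, -p*log2(p) = 0.370989
  p = 1/49 = 0.020408: log2(p) = -5.614710, -p*log2(p) = 0.114586
H = 0.483838 + 0.497081 + 0.426891 + 0.483838 + 0.370989 + 0.114586 = 2.377223

H = 2.3772 bits/symbol


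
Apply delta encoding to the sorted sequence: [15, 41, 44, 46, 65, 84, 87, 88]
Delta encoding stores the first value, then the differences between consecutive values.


First value: 15
Deltas:
  41 - 15 = 26
  44 - 41 = 3
  46 - 44 = 2
  65 - 46 = 19
  84 - 65 = 19
  87 - 84 = 3
  88 - 87 = 1


Delta encoded: [15, 26, 3, 2, 19, 19, 3, 1]


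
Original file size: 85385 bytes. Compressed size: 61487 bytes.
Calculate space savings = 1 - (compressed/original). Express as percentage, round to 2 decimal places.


ratio = compressed/original = 61487/85385 = 0.720115
savings = 1 - ratio = 1 - 0.720115 = 0.279885
as a percentage: 0.279885 * 100 = 27.99%

Space savings = 1 - 61487/85385 = 27.99%


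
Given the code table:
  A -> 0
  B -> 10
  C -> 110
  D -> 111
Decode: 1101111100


Decoding:
110 -> C
111 -> D
110 -> C
0 -> A


Result: CDCA


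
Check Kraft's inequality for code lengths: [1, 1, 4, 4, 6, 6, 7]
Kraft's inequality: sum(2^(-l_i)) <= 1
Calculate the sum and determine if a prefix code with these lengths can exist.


Sum = 2^(-1) + 2^(-1) + 2^(-4) + 2^(-4) + 2^(-6) + 2^(-6) + 2^(-7)
    = 0.5 + 0.5 + 0.0625 + 0.0625 + 0.015625 + 0.015625 + 0.0078125
    = 149/128 = 1.1640625
Since 1.1640625 > 1, Kraft's inequality is NOT satisfied.
A prefix code with these lengths CANNOT exist.

Kraft sum = 1.1640625. Not satisfied.


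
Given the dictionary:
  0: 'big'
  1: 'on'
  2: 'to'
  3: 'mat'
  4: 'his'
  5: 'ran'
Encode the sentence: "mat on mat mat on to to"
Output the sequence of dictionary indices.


Look up each word in the dictionary:
  'mat' -> 3
  'on' -> 1
  'mat' -> 3
  'mat' -> 3
  'on' -> 1
  'to' -> 2
  'to' -> 2

Encoded: [3, 1, 3, 3, 1, 2, 2]


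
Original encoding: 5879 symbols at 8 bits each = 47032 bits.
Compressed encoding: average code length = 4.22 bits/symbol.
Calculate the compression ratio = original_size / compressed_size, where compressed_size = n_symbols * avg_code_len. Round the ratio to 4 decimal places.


original_size = n_symbols * orig_bits = 5879 * 8 = 47032 bits
compressed_size = n_symbols * avg_code_len = 5879 * 4.22 = 24809.38 bits
ratio = original_size / compressed_size = 47032 / 24809.38 = 1.8957

Compression ratio = 1.8957


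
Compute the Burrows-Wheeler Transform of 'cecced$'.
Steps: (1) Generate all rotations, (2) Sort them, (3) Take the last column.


Rotations (sorted):
  0: $cecced -> last char: d
  1: cced$ce -> last char: e
  2: cecced$ -> last char: $
  3: ced$cec -> last char: c
  4: d$cecce -> last char: e
  5: ecced$c -> last char: c
  6: ed$cecc -> last char: c


BWT = de$cecc


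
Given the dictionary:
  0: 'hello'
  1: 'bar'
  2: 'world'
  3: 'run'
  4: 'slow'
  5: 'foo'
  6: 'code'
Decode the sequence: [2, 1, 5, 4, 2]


Look up each index in the dictionary:
  2 -> 'world'
  1 -> 'bar'
  5 -> 'foo'
  4 -> 'slow'
  2 -> 'world'

Decoded: "world bar foo slow world"


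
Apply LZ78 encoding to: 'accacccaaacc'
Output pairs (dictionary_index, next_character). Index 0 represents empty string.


LZ78 encoding steps:
Dictionary: {0: ''}
Step 1: w='' (idx 0), next='a' -> output (0, 'a'), add 'a' as idx 1
Step 2: w='' (idx 0), next='c' -> output (0, 'c'), add 'c' as idx 2
Step 3: w='c' (idx 2), next='a' -> output (2, 'a'), add 'ca' as idx 3
Step 4: w='c' (idx 2), next='c' -> output (2, 'c'), add 'cc' as idx 4
Step 5: w='ca' (idx 3), next='a' -> output (3, 'a'), add 'caa' as idx 5
Step 6: w='a' (idx 1), next='c' -> output (1, 'c'), add 'ac' as idx 6
Step 7: w='c' (idx 2), end of input -> output (2, '')


Encoded: [(0, 'a'), (0, 'c'), (2, 'a'), (2, 'c'), (3, 'a'), (1, 'c'), (2, '')]
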